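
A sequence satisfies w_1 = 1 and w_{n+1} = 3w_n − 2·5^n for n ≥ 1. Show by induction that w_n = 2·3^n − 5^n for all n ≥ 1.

Base case: w_1 = 1, and 2·3^1 − 5^1 = 6 − 5 = 1.
Assume w_j = 2·3^j − 5^j for some j ≥ 1.
Then w_{j+1} = 3w_j − 2·5^j = 3·(2·3^j − 5^j) − 2·5^j = 2·3^{j+1} − 3·5^j − 2·5^j = 2·3^{j+1} − 5·5^j = 2·3^{j+1} − 5^{j+1}.
By induction, w_n = 2·3^n − 5^n for all n ≥ 1.

w_n = 2·3^n − 5^n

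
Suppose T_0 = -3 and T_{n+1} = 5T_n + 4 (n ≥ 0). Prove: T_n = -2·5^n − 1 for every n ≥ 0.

Base case: T_0 = -3, and -2·5^0 − 1 = -2 − 1 = -3.
Assume T_k = -2·5^k − 1 for some k ≥ 0.
Then T_{k+1} = 5T_k + 4 = 5·(-2·5^k − 1) + 4 = -10·5^k − 5 + 4 = -2·5^{k+1} − 1.
So the formula holds for k+1, and by induction T_n = -2·5^n − 1 for all n ≥ 0.

T_n = -2·5^n − 1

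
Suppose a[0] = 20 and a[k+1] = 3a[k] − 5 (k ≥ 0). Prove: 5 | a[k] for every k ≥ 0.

Base case: a[0] = 20 = 5·4, so 5 | a[0].
Assume 5 | a[m], so a[m] = 5t for some integer t.
Then a[m+1] = 3a[m] − 5 = 3·(5t) − 5 = 5(3t − 1), so 5 | a[m+1].
So the property holds for m+1, and by induction 5 | a[k] for all k ≥ 0.

5 | a[k]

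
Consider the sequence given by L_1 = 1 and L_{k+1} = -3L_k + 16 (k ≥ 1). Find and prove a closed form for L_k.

Claim: L_k = (-3)^k + 4.

Base case: L_1 = 1, and (-3)^1 + 4 = -3 + 4 = 1.
Assume L_j = (-3)^j + 4 for some j ≥ 1.
Then L_{j+1} = -3L_j + 16 = -3·((-3)^j + 4) + 16 = -3·(-3)^j − 12 + 16 = (-3)^{j+1} + 4.
So the formula holds for j+1, and by induction L_k = (-3)^k + 4 for all k ≥ 1.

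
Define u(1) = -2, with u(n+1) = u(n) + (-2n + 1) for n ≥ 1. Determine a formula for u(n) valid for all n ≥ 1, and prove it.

Claim: u(n) = -n^2 + 2n − 3.

Base case: u(1) = -2, and -1^2 + 2·1 − 3 = -2.
Assume u(r) = -r^2 + 2r − 3.
Then u(r+1) = u(r) + (-2r + 1) = (-r^2 + 2r − 3) + (-2r + 1) = -r^2 − 2,
and -(r+1)^2 + 2·(r+1) − 3 = -r^2 − 2.
By induction, u(n) = -n^2 + 2n − 3 for all n ≥ 1.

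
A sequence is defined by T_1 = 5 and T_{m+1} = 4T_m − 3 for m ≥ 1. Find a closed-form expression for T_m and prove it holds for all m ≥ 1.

Claim: T_m = 4^m + 1.

Base case: T_1 = 5, and 4^1 + 1 = 4 + 1 = 5.
Assume T_k = 4^k + 1 for some k ≥ 1.
Then T_{k+1} = 4T_k − 3 = 4·(4^k + 1) − 3 = 4^{k+1} + 4 − 3 = 4^{k+1} + 1.
This completes the inductive step, so T_m = 4^m + 1 for all m ≥ 1.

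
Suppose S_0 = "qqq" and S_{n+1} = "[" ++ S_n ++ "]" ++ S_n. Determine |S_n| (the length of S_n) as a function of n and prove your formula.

Claim: |S_n| = 5·2^n − 2.

Base case: |S_0| = 3, and 5·2^0 − 2 = 3.
Assume |S_m| = 5·2^m − 2.
Then |S_{m+1}| = 1 + |S_m| + 1 + |S_m| = 2|S_m| + 2 = 2(5·2^m − 2) + 2 = 5·2^{m+1} − 4 + 2 = 5·2^{m+1} − 2.
This completes the inductive step, so |S_n| = 5·2^n − 2 for all n ≥ 0.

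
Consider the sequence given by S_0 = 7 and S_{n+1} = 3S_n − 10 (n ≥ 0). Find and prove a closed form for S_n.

Claim: S_n = 2·3^n + 5.

Base case: S_0 = 7, and 2·3^0 + 5 = 2 + 5 = 7.
Assume S_k = 2·3^k + 5 for some k ≥ 0.
Then S_{k+1} = 3S_k − 10 = 3·(2·3^k + 5) − 10 = 6·3^k + 15 − 10 = 2·3^{k+1} + 5.
Hence S_n = 2·3^n + 5 for every n ≥ 0, by induction.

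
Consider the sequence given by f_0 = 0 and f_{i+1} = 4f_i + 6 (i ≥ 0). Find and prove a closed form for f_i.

Claim: f_i = 2·4^i − 2.

Base case: f_0 = 0, and 2·4^0 − 2 = 2 − 2 = 0.
Assume f_k = 2·4^k − 2 for some k ≥ 0.
Then f_{k+1} = 4f_k + 6 = 4·(2·4^k − 2) + 6 = 8·4^k − 8 + 6 = 2·4^{k+1} − 2.
So the formula holds for k+1, and by induction f_i = 2·4^i − 2 for all i ≥ 0.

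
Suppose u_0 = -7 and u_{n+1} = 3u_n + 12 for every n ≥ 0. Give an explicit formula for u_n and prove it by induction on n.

Claim: u_n = -3^n − 6.

Base case: u_0 = -7, and -3^0 − 6 = -1 − 6 = -7.
Assume u_r = -3^r − 6 for some r ≥ 0.
Then u_{r+1} = 3u_r + 12 = 3·(-3^r − 6) + 12 = -3^{r+1} − 18 + 12 = -3^{r+1} − 6.
So the formula holds for r+1, and by induction u_n = -3^n − 6 for all n ≥ 0.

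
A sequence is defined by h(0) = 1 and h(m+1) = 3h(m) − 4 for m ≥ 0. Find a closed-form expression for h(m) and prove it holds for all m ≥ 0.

Claim: h(m) = -3^m + 2.

Base case: h(0) = 1, and -3^0 + 2 = -1 + 2 = 1.
Assume h(r) = -3^r + 2 for some r ≥ 0.
Then h(r+1) = 3h(r) − 4 = 3·(-3^r + 2) − 4 = -3^{r+1} + 6 − 4 = -3^{r+1} + 2.
This completes the inductive step, so h(m) = -3^m + 2 for all m ≥ 0.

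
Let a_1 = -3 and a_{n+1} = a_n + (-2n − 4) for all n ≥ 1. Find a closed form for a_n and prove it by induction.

Claim: a_n = -n^2 − 3n + 1.

Base case: a_1 = -3, and -1^2 − 3·1 + 1 = -3.
Assume a_r = -r^2 − 3r + 1.
Then a_{r+1} = a_r + (-2r − 4) = (-r^2 − 3r + 1) + (-2r − 4) = -r^2 − 5r − 3,
and -(r+1)^2 − 3·(r+1) + 1 = -r^2 − 5r − 3.
Hence a_n = -n^2 − 3n + 1 for every n ≥ 1, by induction.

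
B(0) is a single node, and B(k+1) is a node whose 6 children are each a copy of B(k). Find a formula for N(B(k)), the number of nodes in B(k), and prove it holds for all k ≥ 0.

Claim: N(B(k)) = (6^{k+1} − 1)/5.

Base case: N(B(0)) = 1, and (6^{0+1} − 1)/5 = 1.
Assume N(B(r)) = (6^{r+1} − 1)/5.
Then N(B(r+1)) = 1 + 6N(B(r)) = 1 + 6·(6^{r+1} − 1)/5 = 1 + (6^{r+2} − 6)/5 = (5 + 6^{r+2} − 6)/5 = (6^{r+2} − 1)/5.
This completes the inductive step, so N(B(k)) = (6^{k+1} − 1)/5 for all k ≥ 0.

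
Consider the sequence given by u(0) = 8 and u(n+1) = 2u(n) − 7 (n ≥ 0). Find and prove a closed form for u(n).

Claim: u(n) = 2^n + 7.

Base case: u(0) = 8, and 2^0 + 7 = 1 + 7 = 8.
Assume u(k) = 2^k + 7 for some k ≥ 0.
Then u(k+1) = 2u(k) − 7 = 2·(2^k + 7) − 7 = 2^{k+1} + 14 − 7 = 2^{k+1} + 7.
This completes the inductive step, so u(n) = 2^n + 7 for all n ≥ 0.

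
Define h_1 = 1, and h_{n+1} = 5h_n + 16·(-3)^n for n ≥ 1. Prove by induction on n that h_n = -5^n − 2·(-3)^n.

Base case: h_1 = 1, and -5^1 − 2·(-3)^1 = -5 + 6 = 1.
Assume h_j = -5^j − 2·(-3)^j for some j ≥ 1.
Then h_{j+1} = 5h_j + 16·(-3)^j = 5·(-5^j − 2·(-3)^j) + 16·(-3)^j = -5^{j+1} − 10·(-3)^j + 16·(-3)^j = -5^{j+1} + 6·(-3)^j = -5^{j+1} − 2·(-3)^{j+1}.
By induction, h_n = -5^n − 2·(-3)^n for all n ≥ 1.

h_n = -5^n − 2·(-3)^n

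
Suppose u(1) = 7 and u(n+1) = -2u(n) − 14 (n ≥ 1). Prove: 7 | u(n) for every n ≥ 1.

Base case: u(1) = 7 = 7·1, so 7 | u(1).
Assume 7 | u(k), so u(k) = 7t for some integer t.
Then u(k+1) = -2u(k) − 14 = -2·(7t) − 14 = 7(-2t − 2), so 7 | u(k+1).
Hence 7 | u(n) for every n ≥ 1, by induction.

7 | u(n)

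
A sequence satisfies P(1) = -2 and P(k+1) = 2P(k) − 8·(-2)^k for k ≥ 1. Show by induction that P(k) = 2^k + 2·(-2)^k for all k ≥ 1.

Base case: P(1) = -2, and 2^1 + 2·(-2)^1 = 2 − 4 = -2.
Assume P(m) = 2^m + 2·(-2)^m for some m ≥ 1.
Then P(m+1) = 2P(m) − 8·(-2)^m = 2·(2^m + 2·(-2)^m) − 8·(-2)^m = 2^{m+1} + 4·(-2)^m − 8·(-2)^m = 2^{m+1} − 4·(-2)^m = 2^{m+1} + 2·(-2)^{m+1}.
By induction, P(k) = 2^k + 2·(-2)^k for all k ≥ 1.

P(k) = 2^k + 2·(-2)^k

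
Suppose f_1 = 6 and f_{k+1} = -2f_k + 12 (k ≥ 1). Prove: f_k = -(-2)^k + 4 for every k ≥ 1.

Base case: f_1 = 6, and -(-2)^1 + 4 = 2 + 4 = 6.
Assume f_j = -(-2)^j + 4 for some j ≥ 1.
Then f_{j+1} = -2f_j + 12 = -2·(-(-2)^j + 4) + 12 = 2·(-2)^j − 8 + 12 = -(-2)^{j+1} + 4.
Hence f_k = -(-2)^k + 4 for every k ≥ 1, by induction.

f_k = -(-2)^k + 4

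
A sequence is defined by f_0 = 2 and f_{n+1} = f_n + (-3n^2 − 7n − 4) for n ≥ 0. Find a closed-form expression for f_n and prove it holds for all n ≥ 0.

Claim: f_n = -n^3 − 2n^2 − n + 2.

Base case: f_0 = 2, and -0^3 − 2·0^2 − 0 + 2 = 2.
Assume f_k = -k^3 − 2k^2 − k + 2.
Then f_{k+1} = f_k + (-3k^2 − 7k − 4) = (-k^3 − 2k^2 − k + 2) + (-3k^2 − 7k − 4) = -k^3 − 5k^2 − 8k − 2,
and -(k+1)^3 − 2·(k+1)^2 − (k+1) + 2 = -k^3 − 5k^2 − 8k − 2.
This completes the inductive step, so f_n = -n^3 − 2n^2 − n + 2 for all n ≥ 0.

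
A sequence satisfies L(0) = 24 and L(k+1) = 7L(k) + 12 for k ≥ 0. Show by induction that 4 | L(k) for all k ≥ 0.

Base case: L(0) = 24 = 4·6, so 4 | L(0).
Assume 4 | L(r), so L(r) = 4t for some integer t.
Then L(r+1) = 7L(r) + 12 = 7·(4t) + 12 = 4(7t + 3), so 4 | L(r+1).
By induction, 4 | L(k) for all k ≥ 0.

4 | L(k)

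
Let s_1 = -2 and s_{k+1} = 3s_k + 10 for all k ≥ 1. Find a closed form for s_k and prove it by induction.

Claim: s_k = 3^k − 5.

Base case: s_1 = -2, and 3^1 − 5 = 3 − 5 = -2.
Assume s_j = 3^j − 5 for some j ≥ 1.
Then s_{j+1} = 3s_j + 10 = 3·(3^j − 5) + 10 = 3^{j+1} − 15 + 10 = 3^{j+1} − 5.
This completes the inductive step, so s_k = 3^k − 5 for all k ≥ 1.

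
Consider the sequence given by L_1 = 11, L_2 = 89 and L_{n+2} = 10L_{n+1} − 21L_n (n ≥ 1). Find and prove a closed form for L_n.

Claim: L_n = -3^n + 2·7^n.

Base cases: L_1 = 11 and -3^1 + 2·7^1 = 11; L_2 = 89 and -3^2 + 2·7^2 = 89.
Assume L_j = -3^j + 2·7^j for all 1 ≤ j ≤ k, where k ≥ 2.
Then L_{k+1} = 10L_k − 21L_{k−1} = 10·(-3^k + 2·7^k) − 21·(-3^{k−1} + 2·7^{k−1}) = -(10·3 − 21)3^{k−1} + 2·(10·7 − 21)7^{k−1} = -9·3^{k−1} + 98·7^{k−1} = -3^{k+1} + 2·7^{k+1}.
This completes the inductive step, so L_n = -3^n + 2·7^n for all n ≥ 1.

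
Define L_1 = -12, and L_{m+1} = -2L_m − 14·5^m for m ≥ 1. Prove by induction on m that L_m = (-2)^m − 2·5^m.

Base case: L_1 = -12, and (-2)^1 − 2·5^1 = -2 − 10 = -12.
Assume L_j = (-2)^j − 2·5^j for some j ≥ 1.
Then L_{j+1} = -2L_j − 14·5^j = -2·((-2)^j − 2·5^j) − 14·5^j = (-2)^{j+1} + 4·5^j − 14·5^j = (-2)^{j+1} − 10·5^j = (-2)^{j+1} − 2·5^{j+1}.
This completes the inductive step, so L_m = (-2)^m − 2·5^m for all m ≥ 1.

L_m = (-2)^m − 2·5^m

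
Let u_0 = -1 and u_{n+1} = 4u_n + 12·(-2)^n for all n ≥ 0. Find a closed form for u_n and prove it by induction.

Claim: u_n = 4^n − 2·(-2)^n.

Base case: u_0 = -1, and 4^0 − 2·(-2)^0 = 1 − 2 = -1.
Assume u_m = 4^m − 2·(-2)^m for some m ≥ 0.
Then u_{m+1} = 4u_m + 12·(-2)^m = 4·(4^m − 2·(-2)^m) + 12·(-2)^m = 4^{m+1} − 8·(-2)^m + 12·(-2)^m = 4^{m+1} + 4·(-2)^m = 4^{m+1} − 2·(-2)^{m+1}.
This completes the inductive step, so u_n = 4^n − 2·(-2)^n for all n ≥ 0.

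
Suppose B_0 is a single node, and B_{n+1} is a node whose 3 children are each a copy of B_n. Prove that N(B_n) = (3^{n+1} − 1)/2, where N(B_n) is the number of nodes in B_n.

Base case: N(B_0) = 1, and (3^{0+1} − 1)/2 = 1.
Assume N(B_m) = (3^{m+1} − 1)/2.
Then N(B_{m+1}) = 1 + 3N(B_m) = 1 + 3·(3^{m+1} − 1)/2 = 1 + (3^{m+2} − 3)/2 = (2 + 3^{m+2} − 3)/2 = (3^{m+2} − 1)/2.
So the formula holds for m+1, and by induction N(B_n) = (3^{n+1} − 1)/2 for all n ≥ 0.

N(B_n) = (3^{n+1} − 1)/2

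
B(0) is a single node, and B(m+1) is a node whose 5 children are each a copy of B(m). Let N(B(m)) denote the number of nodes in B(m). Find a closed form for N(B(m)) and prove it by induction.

Claim: N(B(m)) = (5^{m+1} − 1)/4.

Base case: N(B(0)) = 1, and (5^{0+1} − 1)/4 = 1.
Assume N(B(k)) = (5^{k+1} − 1)/4.
Then N(B(k+1)) = 1 + 5N(B(k)) = 1 + 5·(5^{k+1} − 1)/4 = 1 + (5^{k+2} − 5)/4 = (4 + 5^{k+2} − 5)/4 = (5^{k+2} − 1)/4.
This completes the inductive step, so N(B(m)) = (5^{m+1} − 1)/4 for all m ≥ 0.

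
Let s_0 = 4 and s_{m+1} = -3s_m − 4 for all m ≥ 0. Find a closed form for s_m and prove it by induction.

Claim: s_m = 5·(-3)^m − 1.

Base case: s_0 = 4, and 5·(-3)^0 − 1 = 5 − 1 = 4.
Assume s_k = 5·(-3)^k − 1 for some k ≥ 0.
Then s_{k+1} = -3s_k − 4 = -3·(5·(-3)^k − 1) − 4 = -15·(-3)^k + 3 − 4 = 5·(-3)^{k+1} − 1.
So the formula holds for k+1, and by induction s_m = 5·(-3)^m − 1 for all m ≥ 0.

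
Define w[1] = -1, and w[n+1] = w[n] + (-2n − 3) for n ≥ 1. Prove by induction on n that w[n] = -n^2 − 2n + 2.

Base case: w[1] = -1, and -1^2 − 2·1 + 2 = -1.
Assume w[r] = -r^2 − 2r + 2.
Then w[r+1] = w[r] + (-2r − 3) = (-r^2 − 2r + 2) + (-2r − 3) = -r^2 − 4r − 1,
and -(r+1)^2 − 2·(r+1) + 2 = -r^2 − 4r − 1.
By induction, w[n] = -n^2 − 2n + 2 for all n ≥ 1.

w[n] = -n^2 − 2n + 2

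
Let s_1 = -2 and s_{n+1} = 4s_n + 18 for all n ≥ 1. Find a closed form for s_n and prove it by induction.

Claim: s_n = 4^n − 6.

Base case: s_1 = -2, and 4^1 − 6 = 4 − 6 = -2.
Assume s_j = 4^j − 6 for some j ≥ 1.
Then s_{j+1} = 4s_j + 18 = 4·(4^j − 6) + 18 = 4^{j+1} − 24 + 18 = 4^{j+1} − 6.
Hence s_n = 4^n − 6 for every n ≥ 1, by induction.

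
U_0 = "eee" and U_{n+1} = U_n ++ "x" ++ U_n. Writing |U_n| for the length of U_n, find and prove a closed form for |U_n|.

Claim: |U_n| = 2^{n+2} − 1.

Base case: |U_0| = 3, and 2^{0+2} − 1 = 3.
Assume |U_r| = 2^{r+2} − 1.
Then |U_{r+1}| = |U_r| + 1 + |U_r| = 2|U_r| + 1 = 2(2^{r+2} − 1) + 1 = 2^{r+3} − 2 + 1 = 2^{r+3} − 1.
This completes the inductive step, so |U_n| = 2^{n+2} − 1 for all n ≥ 0.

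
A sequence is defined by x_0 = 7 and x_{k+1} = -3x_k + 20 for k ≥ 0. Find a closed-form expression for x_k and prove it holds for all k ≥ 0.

Claim: x_k = 2·(-3)^k + 5.

Base case: x_0 = 7, and 2·(-3)^0 + 5 = 2 + 5 = 7.
Assume x_j = 2·(-3)^j + 5 for some j ≥ 0.
Then x_{j+1} = -3x_j + 20 = -3·(2·(-3)^j + 5) + 20 = -6·(-3)^j − 15 + 20 = 2·(-3)^{j+1} + 5.
So the formula holds for j+1, and by induction x_k = 2·(-3)^k + 5 for all k ≥ 0.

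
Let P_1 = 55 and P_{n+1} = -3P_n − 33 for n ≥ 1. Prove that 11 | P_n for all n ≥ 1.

Base case: P_1 = 55 = 11·5, so 11 | P_1.
Assume 11 | P_j, so P_j = 11t for some integer t.
Then P_{j+1} = -3P_j − 33 = -3·(11t) − 33 = 11(-3t − 3), so 11 | P_{j+1}.
This completes the inductive step, so 11 | P_n for all n ≥ 1.

11 | P_n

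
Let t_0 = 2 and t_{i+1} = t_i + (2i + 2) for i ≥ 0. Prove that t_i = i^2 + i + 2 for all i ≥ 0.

Base case: t_0 = 2, and 0^2 + 0 + 2 = 2.
Assume t_m = m^2 + m + 2.
Then t_{m+1} = t_m + (2m + 2) = (m^2 + m + 2) + (2m + 2) = m^2 + 3m + 4,
and (m+1)^2 + (m+1) + 2 = m^2 + 3m + 4.
This completes the inductive step, so t_i = i^2 + i + 2 for all i ≥ 0.

t_i = i^2 + i + 2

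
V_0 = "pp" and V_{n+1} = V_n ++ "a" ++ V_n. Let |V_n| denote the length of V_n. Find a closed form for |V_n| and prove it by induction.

Claim: |V_n| = 3·2^n − 1.

Base case: |V_0| = 2, and 3·2^0 − 1 = 2.
Assume |V_r| = 3·2^r − 1.
Then |V_{r+1}| = |V_r| + 1 + |V_r| = 2|V_r| + 1 = 2(3·2^r − 1) + 1 = 3·2^{r+1} − 2 + 1 = 3·2^{r+1} − 1.
Hence |V_n| = 3·2^n − 1 for every n ≥ 0, by induction.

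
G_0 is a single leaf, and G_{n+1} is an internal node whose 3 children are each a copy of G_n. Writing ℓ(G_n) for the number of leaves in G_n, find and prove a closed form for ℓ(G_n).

Claim: ℓ(G_n) = 3^n.

Base case: ℓ(G_0) = 1, and 3^0 = 1.
Assume ℓ(G_k) = 3^k.
Then ℓ(G_{k+1}) = 3·ℓ(G_k) = 3·3^k = 3^{k+1}.
This completes the inductive step, so ℓ(G_n) = 3^n for all n ≥ 0.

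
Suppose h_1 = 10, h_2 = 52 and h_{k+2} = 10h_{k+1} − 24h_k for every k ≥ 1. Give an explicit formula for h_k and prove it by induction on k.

Claim: h_k = 6^k + 4^k.

Base cases: h_1 = 10 and 6^1 + 4^1 = 10; h_2 = 52 and 6^2 + 4^2 = 52.
Assume h_j = 6^j + 4^j for all 1 ≤ j ≤ r, where r ≥ 2.
Then h_{r+1} = 10h_r − 24h_{r−1} = 10·(6^r + 4^r) − 24·(6^{r−1} + 4^{r−1}) = (10·6 − 24)6^{r−1} + (10·4 − 24)4^{r−1} = 36·6^{r−1} + 16·4^{r−1} = 6^{r+1} + 4^{r+1}.
Hence h_k = 6^k + 4^k for every k ≥ 1, by strong induction.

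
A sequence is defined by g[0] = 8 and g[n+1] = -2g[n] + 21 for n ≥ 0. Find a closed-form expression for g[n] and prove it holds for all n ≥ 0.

Claim: g[n] = (-2)^n + 7.

Base case: g[0] = 8, and (-2)^0 + 7 = 1 + 7 = 8.
Assume g[j] = (-2)^j + 7 for some j ≥ 0.
Then g[j+1] = -2g[j] + 21 = -2·((-2)^j + 7) + 21 = -2·(-2)^j − 14 + 21 = (-2)^{j+1} + 7.
By induction, g[n] = (-2)^n + 7 for all n ≥ 0.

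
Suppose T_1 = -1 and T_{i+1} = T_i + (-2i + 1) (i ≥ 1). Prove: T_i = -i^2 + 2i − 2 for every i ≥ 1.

Base case: T_1 = -1, and -1^2 + 2·1 − 2 = -1.
Assume T_j = -j^2 + 2j − 2.
Then T_{j+1} = T_j + (-2j + 1) = (-j^2 + 2j − 2) + (-2j + 1) = -j^2 − 1,
and -(j+1)^2 + 2·(j+1) − 2 = -j^2 − 1.
By induction, T_i = -i^2 + 2i − 2 for all i ≥ 1.

T_i = -i^2 + 2i − 2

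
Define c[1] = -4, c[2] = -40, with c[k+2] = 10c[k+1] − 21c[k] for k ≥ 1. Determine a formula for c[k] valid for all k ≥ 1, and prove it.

Claim: c[k] = 3^k − 7^k.

Base cases: c[1] = -4 and 3^1 − 7^1 = -4; c[2] = -40 and 3^2 − 7^2 = -40.
Assume c[i] = 3^i − 7^i for all 1 ≤ i ≤ j, where j ≥ 2.
Then c[j+1] = 10c[j] − 21c[j−1] = 10·(3^j − 7^j) − 21·(3^{j−1} − 7^{j−1}) = (10·3 − 21)3^{j−1} − (10·7 − 21)7^{j−1} = 9·3^{j−1} − 49·7^{j−1} = 3^{j+1} − 7^{j+1}.
Hence c[k] = 3^k − 7^k for every k ≥ 1, by strong induction.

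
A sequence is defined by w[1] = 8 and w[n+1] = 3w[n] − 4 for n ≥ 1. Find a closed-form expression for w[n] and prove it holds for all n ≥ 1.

Claim: w[n] = 2·3^n + 2.

Base case: w[1] = 8, and 2·3^1 + 2 = 6 + 2 = 8.
Assume w[r] = 2·3^r + 2 for some r ≥ 1.
Then w[r+1] = 3w[r] − 4 = 3·(2·3^r + 2) − 4 = 6·3^r + 6 − 4 = 2·3^{r+1} + 2.
Hence w[n] = 2·3^n + 2 for every n ≥ 1, by induction.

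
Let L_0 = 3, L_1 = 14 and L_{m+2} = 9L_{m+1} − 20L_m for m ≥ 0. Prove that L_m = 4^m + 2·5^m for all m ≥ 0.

Base cases: L_0 = 3 and 4^0 + 2·5^0 = 3; L_1 = 14 and 4^1 + 2·5^1 = 14.
Assume L_i = 4^i + 2·5^i for all 0 ≤ i ≤ j, where j ≥ 1.
Then L_{j+1} = 9L_j − 20L_{j−1} = 9·(4^j + 2·5^j) − 20·(4^{j−1} + 2·5^{j−1}) = (9·4 − 20)4^{j−1} + 2·(9·5 − 20)5^{j−1} = 16·4^{j−1} + 50·5^{j−1} = 4^{j+1} + 2·5^{j+1}.
So the formula holds for j+1, and by strong induction L_m = 4^m + 2·5^m for all m ≥ 0.

L_m = 4^m + 2·5^m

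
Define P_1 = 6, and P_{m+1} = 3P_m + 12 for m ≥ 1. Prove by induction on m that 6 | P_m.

Base case: P_1 = 6 = 6·1, so 6 | P_1.
Assume 6 | P_r, so P_r = 6t for some integer t.
Then P_{r+1} = 3P_r + 12 = 3·(6t) + 12 = 6(3t + 2), so 6 | P_{r+1}.
By induction, 6 | P_m for all m ≥ 1.

6 | P_m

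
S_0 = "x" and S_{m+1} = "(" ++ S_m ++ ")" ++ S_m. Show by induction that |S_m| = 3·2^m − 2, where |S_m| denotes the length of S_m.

Base case: |S_0| = 1, and 3·2^0 − 2 = 1.
Assume |S_r| = 3·2^r − 2.
Then |S_{r+1}| = 1 + |S_r| + 1 + |S_r| = 2|S_r| + 2 = 2(3·2^r − 2) + 2 = 3·2^{r+1} − 4 + 2 = 3·2^{r+1} − 2.
So the formula holds for r+1, and by induction |S_m| = 3·2^m − 2 for all m ≥ 0.

|S_m| = 3·2^m − 2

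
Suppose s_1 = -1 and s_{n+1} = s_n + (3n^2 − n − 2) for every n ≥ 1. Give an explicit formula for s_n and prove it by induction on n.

Claim: s_n = n^3 − 2n^2 − n + 1.

Base case: s_1 = -1, and 1^3 − 2·1^2 − 1 + 1 = -1.
Assume s_m = m^3 − 2m^2 − m + 1.
Then s_{m+1} = s_m + (3m^2 − m − 2) = (m^3 − 2m^2 − m + 1) + (3m^2 − m − 2) = m^3 + m^2 − 2m − 1,
and (m+1)^3 − 2·(m+1)^2 − (m+1) + 1 = m^3 + m^2 − 2m − 1.
By induction, s_n = n^3 − 2n^2 − n + 1 for all n ≥ 1.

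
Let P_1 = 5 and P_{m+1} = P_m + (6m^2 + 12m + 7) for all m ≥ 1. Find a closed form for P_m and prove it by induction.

Claim: P_m = 2m^3 + 3m^2 + 2m − 2.

Base case: P_1 = 5, and 2·1^3 + 3·1^2 + 2·1 − 2 = 5.
Assume P_j = 2j^3 + 3j^2 + 2j − 2.
Then P_{j+1} = P_j + (6j^2 + 12j + 7) = (2j^3 + 3j^2 + 2j − 2) + (6j^2 + 12j + 7) = 2j^3 + 9j^2 + 14j + 5,
and 2·(j+1)^3 + 3·(j+1)^2 + 2·(j+1) − 2 = 2j^3 + 9j^2 + 14j + 5.
Hence P_m = 2m^3 + 3m^2 + 2m − 2 for every m ≥ 1, by induction.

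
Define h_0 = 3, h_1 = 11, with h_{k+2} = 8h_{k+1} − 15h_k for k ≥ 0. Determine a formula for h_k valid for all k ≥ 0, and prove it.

Claim: h_k = 2·3^k + 5^k.

Base cases: h_0 = 3 and 2·3^0 + 5^0 = 3; h_1 = 11 and 2·3^1 + 5^1 = 11.
Assume h_j = 2·3^j + 5^j for all 0 ≤ j ≤ r, where r ≥ 1.
Then h_{r+1} = 8h_r − 15h_{r−1} = 8·(2·3^r + 5^r) − 15·(2·3^{r−1} + 5^{r−1}) = 2·(8·3 − 15)3^{r−1} + (8·5 − 15)5^{r−1} = 18·3^{r−1} + 25·5^{r−1} = 2·3^{r+1} + 5^{r+1}.
So the formula holds for r+1, and by strong induction h_k = 2·3^k + 5^k for all k ≥ 0.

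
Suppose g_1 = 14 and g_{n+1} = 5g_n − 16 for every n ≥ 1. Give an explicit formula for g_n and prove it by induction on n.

Claim: g_n = 2·5^n + 4.

Base case: g_1 = 14, and 2·5^1 + 4 = 10 + 4 = 14.
Assume g_j = 2·5^j + 4 for some j ≥ 1.
Then g_{j+1} = 5g_j − 16 = 5·(2·5^j + 4) − 16 = 10·5^j + 20 − 16 = 2·5^{j+1} + 4.
Hence g_n = 2·5^n + 4 for every n ≥ 1, by induction.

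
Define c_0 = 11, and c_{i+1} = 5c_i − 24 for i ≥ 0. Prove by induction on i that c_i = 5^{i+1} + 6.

Base case: c_0 = 11, and 5^{0+1} + 6 = 5 + 6 = 11.
Assume c_j = 5^{j+1} + 6 for some j ≥ 0.
Then c_{j+1} = 5c_j − 24 = 5·(5^{j+1} + 6) − 24 = 5^{j+2} + 30 − 24 = 5^{j+2} + 6.
By induction, c_i = 5^{i+1} + 6 for all i ≥ 0.

c_i = 5^{i+1} + 6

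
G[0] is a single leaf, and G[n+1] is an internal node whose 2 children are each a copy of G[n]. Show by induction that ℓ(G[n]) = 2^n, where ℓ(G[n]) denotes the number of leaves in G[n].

Base case: ℓ(G[0]) = 1, and 2^0 = 1.
Assume ℓ(G[j]) = 2^j.
Then ℓ(G[j+1]) = 2·ℓ(G[j]) = 2·2^j = 2^{j+1}.
By induction, ℓ(G[n]) = 2^n for all n ≥ 0.

ℓ(G[n]) = 2^n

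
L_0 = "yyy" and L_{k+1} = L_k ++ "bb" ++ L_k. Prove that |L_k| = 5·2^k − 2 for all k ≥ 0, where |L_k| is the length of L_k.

Base case: |L_0| = 3, and 5·2^0 − 2 = 3.
Assume |L_m| = 5·2^m − 2.
Then |L_{m+1}| = |L_m| + 2 + |L_m| = 2|L_m| + 2 = 2(5·2^m − 2) + 2 = 5·2^{m+1} − 4 + 2 = 5·2^{m+1} − 2.
Hence |L_k| = 5·2^k − 2 for every k ≥ 0, by induction.

|L_k| = 5·2^k − 2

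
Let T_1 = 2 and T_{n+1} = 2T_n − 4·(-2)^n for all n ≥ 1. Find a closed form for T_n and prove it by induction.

Claim: T_n = 2·2^n + (-2)^n.

Base case: T_1 = 2, and 2·2^1 + (-2)^1 = 4 − 2 = 2.
Assume T_r = 2·2^r + (-2)^r for some r ≥ 1.
Then T_{r+1} = 2T_r − 4·(-2)^r = 2·(2·2^r + (-2)^r) − 4·(-2)^r = 2·2^{r+1} + 2·(-2)^r − 4·(-2)^r = 2·2^{r+1} − 2·(-2)^r = 2·2^{r+1} + (-2)^{r+1}.
Hence T_n = 2·2^n + (-2)^n for every n ≥ 1, by induction.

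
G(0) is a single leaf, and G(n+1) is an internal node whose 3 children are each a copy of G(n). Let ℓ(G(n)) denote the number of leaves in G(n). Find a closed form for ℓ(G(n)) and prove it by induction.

Claim: ℓ(G(n)) = 3^n.

Base case: ℓ(G(0)) = 1, and 3^0 = 1.
Assume ℓ(G(m)) = 3^m.
Then ℓ(G(m+1)) = 3·ℓ(G(m)) = 3·3^m = 3^{m+1}.
By induction, ℓ(G(n)) = 3^n for all n ≥ 0.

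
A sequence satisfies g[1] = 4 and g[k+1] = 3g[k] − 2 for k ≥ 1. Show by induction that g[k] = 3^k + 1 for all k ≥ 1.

Base case: g[1] = 4, and 3^1 + 1 = 3 + 1 = 4.
Assume g[j] = 3^j + 1 for some j ≥ 1.
Then g[j+1] = 3g[j] − 2 = 3·(3^j + 1) − 2 = 3^{j+1} + 3 − 2 = 3^{j+1} + 1.
This completes the inductive step, so g[k] = 3^k + 1 for all k ≥ 1.

g[k] = 3^k + 1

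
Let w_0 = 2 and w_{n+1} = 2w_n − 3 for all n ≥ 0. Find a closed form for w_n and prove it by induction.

Claim: w_n = -2^n + 3.

Base case: w_0 = 2, and -2^0 + 3 = -1 + 3 = 2.
Assume w_j = -2^j + 3 for some j ≥ 0.
Then w_{j+1} = 2w_j − 3 = 2·(-2^j + 3) − 3 = -2^{j+1} + 6 − 3 = -2^{j+1} + 3.
This completes the inductive step, so w_n = -2^n + 3 for all n ≥ 0.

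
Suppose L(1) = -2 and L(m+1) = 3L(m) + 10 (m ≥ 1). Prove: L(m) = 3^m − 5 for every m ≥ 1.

Base case: L(1) = -2, and 3^1 − 5 = 3 − 5 = -2.
Assume L(j) = 3^j − 5 for some j ≥ 1.
Then L(j+1) = 3L(j) + 10 = 3·(3^j − 5) + 10 = 3^{j+1} − 15 + 10 = 3^{j+1} − 5.
This completes the inductive step, so L(m) = 3^m − 5 for all m ≥ 1.

L(m) = 3^m − 5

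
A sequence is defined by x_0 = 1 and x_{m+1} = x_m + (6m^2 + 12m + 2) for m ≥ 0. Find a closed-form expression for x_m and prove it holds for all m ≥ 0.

Claim: x_m = 2m^3 + 3m^2 − 3m + 1.

Base case: x_0 = 1, and 2·0^3 + 3·0^2 − 3·0 + 1 = 1.
Assume x_r = 2r^3 + 3r^2 − 3r + 1.
Then x_{r+1} = x_r + (6r^2 + 12r + 2) = (2r^3 + 3r^2 − 3r + 1) + (6r^2 + 12r + 2) = 2r^3 + 9r^2 + 9r + 3,
and 2·(r+1)^3 + 3·(r+1)^2 − 3·(r+1) + 1 = 2r^3 + 9r^2 + 9r + 3.
Hence x_m = 2m^3 + 3m^2 − 3m + 1 for every m ≥ 0, by induction.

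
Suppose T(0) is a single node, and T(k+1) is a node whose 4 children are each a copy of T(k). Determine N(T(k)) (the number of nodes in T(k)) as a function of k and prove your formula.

Claim: N(T(k)) = (4^{k+1} − 1)/3.

Base case: N(T(0)) = 1, and (4^{0+1} − 1)/3 = 1.
Assume N(T(r)) = (4^{r+1} − 1)/3.
Then N(T(r+1)) = 1 + 4N(T(r)) = 1 + 4·(4^{r+1} − 1)/3 = 1 + (4^{r+2} − 4)/3 = (3 + 4^{r+2} − 4)/3 = (4^{r+2} − 1)/3.
This completes the inductive step, so N(T(k)) = (4^{k+1} − 1)/3 for all k ≥ 0.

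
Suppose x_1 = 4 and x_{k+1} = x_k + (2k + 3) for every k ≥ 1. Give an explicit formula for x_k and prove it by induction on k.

Claim: x_k = k^2 + 2k + 1.

Base case: x_1 = 4, and 1^2 + 2·1 + 1 = 4.
Assume x_r = r^2 + 2r + 1.
Then x_{r+1} = x_r + (2r + 3) = (r^2 + 2r + 1) + (2r + 3) = r^2 + 4r + 4,
and (r+1)^2 + 2·(r+1) + 1 = r^2 + 4r + 4.
By induction, x_k = k^2 + 2k + 1 for all k ≥ 1.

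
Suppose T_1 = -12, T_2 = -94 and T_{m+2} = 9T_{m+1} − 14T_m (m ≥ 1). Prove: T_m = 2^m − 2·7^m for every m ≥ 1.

Base cases: T_1 = -12 and 2^1 − 2·7^1 = -12; T_2 = -94 and 2^2 − 2·7^2 = -94.
Assume T_j = 2^j − 2·7^j for all 1 ≤ j ≤ k, where k ≥ 2.
Then T_{k+1} = 9T_k − 14T_{k−1} = 9·(2^k − 2·7^k) − 14·(2^{k−1} − 2·7^{k−1}) = (9·2 − 14)2^{k−1} − 2·(9·7 − 14)7^{k−1} = 4·2^{k−1} − 98·7^{k−1} = 2^{k+1} − 2·7^{k+1}.
By strong induction, T_m = 2^m − 2·7^m for all m ≥ 1.

T_m = 2^m − 2·7^m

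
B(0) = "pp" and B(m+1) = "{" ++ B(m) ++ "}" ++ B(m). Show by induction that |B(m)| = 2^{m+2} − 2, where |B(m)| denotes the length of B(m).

Base case: |B(0)| = 2, and 2^{0+2} − 2 = 2.
Assume |B(j)| = 2^{j+2} − 2.
Then |B(j+1)| = 1 + |B(j)| + 1 + |B(j)| = 2|B(j)| + 2 = 2(2^{j+2} − 2) + 2 = 2^{j+3} − 4 + 2 = 2^{j+3} − 2.
So the formula holds for j+1, and by induction |B(m)| = 2^{m+2} − 2 for all m ≥ 0.

|B(m)| = 2^{m+2} − 2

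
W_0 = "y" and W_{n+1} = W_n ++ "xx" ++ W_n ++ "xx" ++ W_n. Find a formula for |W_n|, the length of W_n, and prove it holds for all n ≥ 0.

Claim: |W_n| = 3^{n+1} − 2.

Base case: |W_0| = 1, and 3^{0+1} − 2 = 1.
Assume |W_k| = 3^{k+1} − 2.
Then |W_{k+1}| = 3|W_k| + 4 = 3(3^{k+1} − 2) + 4 = 3^{k+2} − 6 + 4 = 3^{k+2} − 2.
So the formula holds for k+1, and by induction |W_n| = 3^{n+1} − 2 for all n ≥ 0.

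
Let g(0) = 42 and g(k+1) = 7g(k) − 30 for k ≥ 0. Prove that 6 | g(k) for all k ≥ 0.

Base case: g(0) = 42 = 6·7, so 6 | g(0).
Assume 6 | g(r), so g(r) = 6t for some integer t.
Then g(r+1) = 7g(r) − 30 = 7·(6t) − 30 = 6(7t − 5), so 6 | g(r+1).
So the property holds for r+1, and by induction 6 | g(k) for all k ≥ 0.

6 | g(k)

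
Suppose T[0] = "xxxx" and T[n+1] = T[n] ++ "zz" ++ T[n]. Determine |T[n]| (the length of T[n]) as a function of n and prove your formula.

Claim: |T[n]| = 6·2^n − 2.

Base case: |T[0]| = 4, and 6·2^0 − 2 = 4.
Assume |T[r]| = 6·2^r − 2.
Then |T[r+1]| = |T[r]| + 2 + |T[r]| = 2|T[r]| + 2 = 2(6·2^r − 2) + 2 = 6·2^{r+1} − 4 + 2 = 6·2^{r+1} − 2.
This completes the inductive step, so |T[n]| = 6·2^n − 2 for all n ≥ 0.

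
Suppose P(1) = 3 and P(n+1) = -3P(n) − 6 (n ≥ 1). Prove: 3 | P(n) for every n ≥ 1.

Base case: P(1) = 3 = 3·1, so 3 | P(1).
Assume 3 | P(k), so P(k) = 3t for some integer t.
Then P(k+1) = -3P(k) − 6 = -3·(3t) − 6 = 3(-3t − 2), so 3 | P(k+1).
Hence 3 | P(n) for every n ≥ 1, by induction.

3 | P(n)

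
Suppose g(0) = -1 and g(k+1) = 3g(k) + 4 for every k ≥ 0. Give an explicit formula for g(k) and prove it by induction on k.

Claim: g(k) = 3^k − 2.

Base case: g(0) = -1, and 3^0 − 2 = 1 − 2 = -1.
Assume g(r) = 3^r − 2 for some r ≥ 0.
Then g(r+1) = 3g(r) + 4 = 3·(3^r − 2) + 4 = 3^{r+1} − 6 + 4 = 3^{r+1} − 2.
So the formula holds for r+1, and by induction g(k) = 3^k − 2 for all k ≥ 0.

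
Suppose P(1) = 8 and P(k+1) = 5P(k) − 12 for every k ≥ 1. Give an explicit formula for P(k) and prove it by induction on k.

Claim: P(k) = 5^k + 3.

Base case: P(1) = 8, and 5^1 + 3 = 5 + 3 = 8.
Assume P(m) = 5^m + 3 for some m ≥ 1.
Then P(m+1) = 5P(m) − 12 = 5·(5^m + 3) − 12 = 5^{m+1} + 15 − 12 = 5^{m+1} + 3.
So the formula holds for m+1, and by induction P(k) = 5^k + 3 for all k ≥ 1.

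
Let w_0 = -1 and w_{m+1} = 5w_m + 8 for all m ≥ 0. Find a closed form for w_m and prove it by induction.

Claim: w_m = 5^m − 2.

Base case: w_0 = -1, and 5^0 − 2 = 1 − 2 = -1.
Assume w_r = 5^r − 2 for some r ≥ 0.
Then w_{r+1} = 5w_r + 8 = 5·(5^r − 2) + 8 = 5^{r+1} − 10 + 8 = 5^{r+1} − 2.
This completes the inductive step, so w_m = 5^m − 2 for all m ≥ 0.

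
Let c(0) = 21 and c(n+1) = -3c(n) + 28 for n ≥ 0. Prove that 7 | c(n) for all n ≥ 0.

Base case: c(0) = 21 = 7·3, so 7 | c(0).
Assume 7 | c(r), so c(r) = 7t for some integer t.
Then c(r+1) = -3c(r) + 28 = -3·(7t) + 28 = 7(-3t + 4), so 7 | c(r+1).
Hence 7 | c(n) for every n ≥ 0, by induction.

7 | c(n)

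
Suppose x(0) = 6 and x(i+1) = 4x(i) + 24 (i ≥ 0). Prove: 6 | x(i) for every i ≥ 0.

Base case: x(0) = 6 = 6·1, so 6 | x(0).
Assume 6 | x(j), so x(j) = 6t for some integer t.
Then x(j+1) = 4x(j) + 24 = 4·(6t) + 24 = 6(4t + 4), so 6 | x(j+1).
So the property holds for j+1, and by induction 6 | x(i) for all i ≥ 0.

6 | x(i)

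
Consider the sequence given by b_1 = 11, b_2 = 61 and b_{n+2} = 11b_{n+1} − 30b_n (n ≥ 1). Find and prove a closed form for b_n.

Claim: b_n = 6^n + 5^n.

Base cases: b_1 = 11 and 6^1 + 5^1 = 11; b_2 = 61 and 6^2 + 5^2 = 61.
Assume b_j = 6^j + 5^j for all 1 ≤ j ≤ r, where r ≥ 2.
Then b_{r+1} = 11b_r − 30b_{r−1} = 11·(6^r + 5^r) − 30·(6^{r−1} + 5^{r−1}) = (11·6 − 30)6^{r−1} + (11·5 − 30)5^{r−1} = 36·6^{r−1} + 25·5^{r−1} = 6^{r+1} + 5^{r+1}.
By strong induction, b_n = 6^n + 5^n for all n ≥ 1.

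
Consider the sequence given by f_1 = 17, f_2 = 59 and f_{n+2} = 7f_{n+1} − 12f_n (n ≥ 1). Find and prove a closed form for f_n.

Claim: f_n = 3·3^n + 2·4^n.

Base cases: f_1 = 17 and 3·3^1 + 2·4^1 = 17; f_2 = 59 and 3·3^2 + 2·4^2 = 59.
Assume f_j = 3·3^j + 2·4^j for all 1 ≤ j ≤ k, where k ≥ 2.
Then f_{k+1} = 7f_k − 12f_{k−1} = 7·(3·3^k + 2·4^k) − 12·(3·3^{k−1} + 2·4^{k−1}) = 3·(7·3 − 12)3^{k−1} + 2·(7·4 − 12)4^{k−1} = 27·3^{k−1} + 32·4^{k−1} = 3·3^{k+1} + 2·4^{k+1}.
Hence f_n = 3·3^n + 2·4^n for every n ≥ 1, by strong induction.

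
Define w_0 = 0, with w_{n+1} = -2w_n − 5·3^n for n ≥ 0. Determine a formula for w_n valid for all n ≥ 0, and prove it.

Claim: w_n = (-2)^n − 3^n.

Base case: w_0 = 0, and (-2)^0 − 3^0 = 1 − 1 = 0.
Assume w_k = (-2)^k − 3^k for some k ≥ 0.
Then w_{k+1} = -2w_k − 5·3^k = -2·((-2)^k − 3^k) − 5·3^k = (-2)^{k+1} + 2·3^k − 5·3^k = (-2)^{k+1} − 3·3^k = (-2)^{k+1} − 3^{k+1}.
So the formula holds for k+1, and by induction w_n = (-2)^n − 3^n for all n ≥ 0.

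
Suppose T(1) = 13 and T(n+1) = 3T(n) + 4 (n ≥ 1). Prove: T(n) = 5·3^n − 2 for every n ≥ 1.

Base case: T(1) = 13, and 5·3^1 − 2 = 15 − 2 = 13.
Assume T(j) = 5·3^j − 2 for some j ≥ 1.
Then T(j+1) = 3T(j) + 4 = 3·(5·3^j − 2) + 4 = 15·3^j − 6 + 4 = 5·3^{j+1} − 2.
This completes the inductive step, so T(n) = 5·3^n − 2 for all n ≥ 1.

T(n) = 5·3^n − 2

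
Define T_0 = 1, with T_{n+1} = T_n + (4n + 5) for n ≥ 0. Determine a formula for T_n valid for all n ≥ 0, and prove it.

Claim: T_n = 2n^2 + 3n + 1.

Base case: T_0 = 1, and 2·0^2 + 3·0 + 1 = 1.
Assume T_m = 2m^2 + 3m + 1.
Then T_{m+1} = T_m + (4m + 5) = (2m^2 + 3m + 1) + (4m + 5) = 2m^2 + 7m + 6,
and 2·(m+1)^2 + 3·(m+1) + 1 = 2m^2 + 7m + 6.
By induction, T_n = 2n^2 + 3n + 1 for all n ≥ 0.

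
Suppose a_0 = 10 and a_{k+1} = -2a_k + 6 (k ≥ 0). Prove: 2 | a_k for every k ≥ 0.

Base case: a_0 = 10 = 2·5, so 2 | a_0.
Assume 2 | a_r, so a_r = 2t for some integer t.
Then a_{r+1} = -2a_r + 6 = -2·(2t) + 6 = 2(-2t + 3), so 2 | a_{r+1}.
So the property holds for r+1, and by induction 2 | a_k for all k ≥ 0.

2 | a_k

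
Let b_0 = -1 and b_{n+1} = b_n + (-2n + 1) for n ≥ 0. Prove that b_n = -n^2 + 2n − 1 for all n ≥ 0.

Base case: b_0 = -1, and -0^2 + 2·0 − 1 = -1.
Assume b_r = -r^2 + 2r − 1.
Then b_{r+1} = b_r + (-2r + 1) = (-r^2 + 2r − 1) + (-2r + 1) = -r^2,
and -(r+1)^2 + 2·(r+1) − 1 = -r^2.
By induction, b_n = -n^2 + 2n − 1 for all n ≥ 0.

b_n = -n^2 + 2n − 1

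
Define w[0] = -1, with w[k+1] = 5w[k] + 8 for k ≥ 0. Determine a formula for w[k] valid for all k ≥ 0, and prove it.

Claim: w[k] = 5^k − 2.

Base case: w[0] = -1, and 5^0 − 2 = 1 − 2 = -1.
Assume w[j] = 5^j − 2 for some j ≥ 0.
Then w[j+1] = 5w[j] + 8 = 5·(5^j − 2) + 8 = 5^{j+1} − 10 + 8 = 5^{j+1} − 2.
By induction, w[k] = 5^k − 2 for all k ≥ 0.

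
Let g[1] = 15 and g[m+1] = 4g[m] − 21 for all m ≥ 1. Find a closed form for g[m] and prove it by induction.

Claim: g[m] = 2·4^m + 7.

Base case: g[1] = 15, and 2·4^1 + 7 = 8 + 7 = 15.
Assume g[k] = 2·4^k + 7 for some k ≥ 1.
Then g[k+1] = 4g[k] − 21 = 4·(2·4^k + 7) − 21 = 8·4^k + 28 − 21 = 2·4^{k+1} + 7.
Hence g[m] = 2·4^m + 7 for every m ≥ 1, by induction.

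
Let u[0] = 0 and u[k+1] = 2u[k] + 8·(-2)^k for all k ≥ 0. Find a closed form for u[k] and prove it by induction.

Claim: u[k] = 2·2^k − 2·(-2)^k.

Base case: u[0] = 0, and 2·2^0 − 2·(-2)^0 = 2 − 2 = 0.
Assume u[m] = 2·2^m − 2·(-2)^m for some m ≥ 0.
Then u[m+1] = 2u[m] + 8·(-2)^m = 2·(2·2^m − 2·(-2)^m) + 8·(-2)^m = 2·2^{m+1} − 4·(-2)^m + 8·(-2)^m = 2·2^{m+1} + 4·(-2)^m = 2·2^{m+1} − 2·(-2)^{m+1}.
Hence u[k] = 2·2^k − 2·(-2)^k for every k ≥ 0, by induction.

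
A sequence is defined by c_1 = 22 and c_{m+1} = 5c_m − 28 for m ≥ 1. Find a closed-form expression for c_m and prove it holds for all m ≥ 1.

Claim: c_m = 3·5^m + 7.

Base case: c_1 = 22, and 3·5^1 + 7 = 15 + 7 = 22.
Assume c_r = 3·5^r + 7 for some r ≥ 1.
Then c_{r+1} = 5c_r − 28 = 5·(3·5^r + 7) − 28 = 15·5^r + 35 − 28 = 3·5^{r+1} + 7.
Hence c_m = 3·5^m + 7 for every m ≥ 1, by induction.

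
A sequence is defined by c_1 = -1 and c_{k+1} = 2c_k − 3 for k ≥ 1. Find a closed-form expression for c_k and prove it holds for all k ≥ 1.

Claim: c_k = -2^{k+1} + 3.

Base case: c_1 = -1, and -2^{1+1} + 3 = -4 + 3 = -1.
Assume c_j = -2^{j+1} + 3 for some j ≥ 1.
Then c_{j+1} = 2c_j − 3 = 2·(-2^{j+1} + 3) − 3 = -2^{j+2} + 6 − 3 = -2^{j+2} + 3.
By induction, c_k = -2^{k+1} + 3 for all k ≥ 1.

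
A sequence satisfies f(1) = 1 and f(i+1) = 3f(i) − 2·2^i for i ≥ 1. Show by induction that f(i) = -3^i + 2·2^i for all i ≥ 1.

Base case: f(1) = 1, and -3^1 + 2·2^1 = -3 + 4 = 1.
Assume f(m) = -3^m + 2·2^m for some m ≥ 1.
Then f(m+1) = 3f(m) − 2·2^m = 3·(-3^m + 2·2^m) − 2·2^m = -3^{m+1} + 6·2^m − 2·2^m = -3^{m+1} + 4·2^m = -3^{m+1} + 2·2^{m+1}.
So the formula holds for m+1, and by induction f(i) = -3^i + 2·2^i for all i ≥ 1.

f(i) = -3^i + 2·2^i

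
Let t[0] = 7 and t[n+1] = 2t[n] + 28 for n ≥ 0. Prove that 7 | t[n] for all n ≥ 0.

Base case: t[0] = 7 = 7·1, so 7 | t[0].
Assume 7 | t[j], so t[j] = 7s for some integer s.
Then t[j+1] = 2t[j] + 28 = 2·(7s) + 28 = 7(2s + 4), so 7 | t[j+1].
This completes the inductive step, so 7 | t[n] for all n ≥ 0.

7 | t[n]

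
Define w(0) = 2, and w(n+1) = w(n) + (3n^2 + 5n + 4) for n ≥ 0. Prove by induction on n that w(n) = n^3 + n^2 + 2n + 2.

Base case: w(0) = 2, and 0^3 + 0^2 + 2·0 + 2 = 2.
Assume w(m) = m^3 + m^2 + 2m + 2.
Then w(m+1) = w(m) + (3m^2 + 5m + 4) = (m^3 + m^2 + 2m + 2) + (3m^2 + 5m + 4) = m^3 + 4m^2 + 7m + 6,
and (m+1)^3 + (m+1)^2 + 2·(m+1) + 2 = m^3 + 4m^2 + 7m + 6.
By induction, w(n) = n^3 + n^2 + 2n + 2 for all n ≥ 0.

w(n) = n^3 + n^2 + 2n + 2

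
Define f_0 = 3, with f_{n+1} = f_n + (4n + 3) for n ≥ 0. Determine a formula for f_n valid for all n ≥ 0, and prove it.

Claim: f_n = 2n^2 + n + 3.

Base case: f_0 = 3, and 2·0^2 + 0 + 3 = 3.
Assume f_r = 2r^2 + r + 3.
Then f_{r+1} = f_r + (4r + 3) = (2r^2 + r + 3) + (4r + 3) = 2r^2 + 5r + 6,
and 2·(r+1)^2 + (r+1) + 3 = 2r^2 + 5r + 6.
Hence f_n = 2n^2 + n + 3 for every n ≥ 0, by induction.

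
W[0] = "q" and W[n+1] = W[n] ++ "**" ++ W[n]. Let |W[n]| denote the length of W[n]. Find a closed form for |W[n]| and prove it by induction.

Claim: |W[n]| = 3·2^n − 2.

Base case: |W[0]| = 1, and 3·2^0 − 2 = 1.
Assume |W[r]| = 3·2^r − 2.
Then |W[r+1]| = |W[r]| + 2 + |W[r]| = 2|W[r]| + 2 = 2(3·2^r − 2) + 2 = 3·2^{r+1} − 4 + 2 = 3·2^{r+1} − 2.
This completes the inductive step, so |W[n]| = 3·2^n − 2 for all n ≥ 0.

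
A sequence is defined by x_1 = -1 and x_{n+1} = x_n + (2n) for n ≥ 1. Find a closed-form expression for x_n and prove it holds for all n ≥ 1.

Claim: x_n = n^2 − n − 1.

Base case: x_1 = -1, and 1^2 − 1 − 1 = -1.
Assume x_k = k^2 − k − 1.
Then x_{k+1} = x_k + (2k) = (k^2 − k − 1) + (2k) = k^2 + k − 1,
and (k+1)^2 − (k+1) − 1 = k^2 + k − 1.
This completes the inductive step, so x_n = n^2 − n − 1 for all n ≥ 1.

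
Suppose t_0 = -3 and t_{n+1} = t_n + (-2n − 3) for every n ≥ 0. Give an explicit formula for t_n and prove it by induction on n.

Claim: t_n = -n^2 − 2n − 3.

Base case: t_0 = -3, and -0^2 − 2·0 − 3 = -3.
Assume t_r = -r^2 − 2r − 3.
Then t_{r+1} = t_r + (-2r − 3) = (-r^2 − 2r − 3) + (-2r − 3) = -r^2 − 4r − 6,
and -(r+1)^2 − 2·(r+1) − 3 = -r^2 − 4r − 6.
By induction, t_n = -n^2 − 2n − 3 for all n ≥ 0.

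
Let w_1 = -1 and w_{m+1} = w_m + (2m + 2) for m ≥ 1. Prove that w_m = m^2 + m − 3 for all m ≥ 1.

Base case: w_1 = -1, and 1^2 + 1 − 3 = -1.
Assume w_r = r^2 + r − 3.
Then w_{r+1} = w_r + (2r + 2) = (r^2 + r − 3) + (2r + 2) = r^2 + 3r − 1,
and (r+1)^2 + (r+1) − 3 = r^2 + 3r − 1.
This completes the inductive step, so w_m = m^2 + m − 3 for all m ≥ 1.

w_m = m^2 + m − 3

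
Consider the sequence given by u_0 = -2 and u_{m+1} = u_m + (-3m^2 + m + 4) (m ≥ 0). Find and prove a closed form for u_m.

Claim: u_m = -m^3 + 2m^2 + 3m − 2.

Base case: u_0 = -2, and -0^3 + 2·0^2 + 3·0 − 2 = -2.
Assume u_r = -r^3 + 2r^2 + 3r − 2.
Then u_{r+1} = u_r + (-3r^2 + r + 4) = (-r^3 + 2r^2 + 3r − 2) + (-3r^2 + r + 4) = -r^3 − r^2 + 4r + 2,
and -(r+1)^3 + 2·(r+1)^2 + 3·(r+1) − 2 = -r^3 − r^2 + 4r + 2.
Hence u_m = -m^3 + 2m^2 + 3m − 2 for every m ≥ 0, by induction.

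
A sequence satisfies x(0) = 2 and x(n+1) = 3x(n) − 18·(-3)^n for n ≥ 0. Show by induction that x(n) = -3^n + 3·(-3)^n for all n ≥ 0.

Base case: x(0) = 2, and -3^0 + 3·(-3)^0 = -1 + 3 = 2.
Assume x(j) = -3^j + 3·(-3)^j for some j ≥ 0.
Then x(j+1) = 3x(j) − 18·(-3)^j = 3·(-3^j + 3·(-3)^j) − 18·(-3)^j = -3^{j+1} + 9·(-3)^j − 18·(-3)^j = -3^{j+1} − 9·(-3)^j = -3^{j+1} + 3·(-3)^{j+1}.
So the formula holds for j+1, and by induction x(n) = -3^n + 3·(-3)^n for all n ≥ 0.

x(n) = -3^n + 3·(-3)^n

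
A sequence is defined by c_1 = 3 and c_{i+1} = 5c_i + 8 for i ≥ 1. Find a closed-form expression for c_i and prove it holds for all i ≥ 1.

Claim: c_i = 5^i − 2.

Base case: c_1 = 3, and 5^1 − 2 = 5 − 2 = 3.
Assume c_m = 5^m − 2 for some m ≥ 1.
Then c_{m+1} = 5c_m + 8 = 5·(5^m − 2) + 8 = 5^{m+1} − 10 + 8 = 5^{m+1} − 2.
So the formula holds for m+1, and by induction c_i = 5^i − 2 for all i ≥ 1.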